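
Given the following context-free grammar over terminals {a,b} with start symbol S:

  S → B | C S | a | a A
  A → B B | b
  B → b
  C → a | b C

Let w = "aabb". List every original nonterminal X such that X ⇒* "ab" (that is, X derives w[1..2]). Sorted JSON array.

CNF form of G:
  S -> C S | T1 A | a | b
  A -> B B | b
  B -> b
  C -> T0 C | a
  T0 -> b
  T1 -> a

Fill CYK table bottom-up, restricted to cells inside w[1..2]:
  T[1,1] 'a' = {C,S,T1}  orig:{C,S}
  T[2,2] 'b' = {A,B,S,T0}  orig:{A,B,S}
  T[1,2] 'ab' = {S}

Original NTs in T[1,2] deriving "ab": ["S"]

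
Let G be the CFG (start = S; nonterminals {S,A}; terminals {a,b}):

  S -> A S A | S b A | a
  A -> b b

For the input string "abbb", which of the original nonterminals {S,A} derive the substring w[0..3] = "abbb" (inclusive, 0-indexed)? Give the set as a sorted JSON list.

CNF form of G:
  S -> A X1 | S X2 | a
  A -> T0 T0
  T0 -> b
  X1 -> S A
  X2 -> T0 A

Fill CYK table bottom-up (cells [i..j] with 0 ≤ i ≤ j ≤ 3 only):
  [0..0]={S}  "a"
  [1..1]={T0}  "b"  orig:{}
  [2..2]={T0}  "b"  orig:{}
  [3..3]={T0}  "b"  orig:{}
  [0..1]=∅  "ab"
  [1..2]={A}  "bb"
  [2..3]={A}  "bb"
  [0..2]={X1}  "abb"  orig:{}
  [1..3]={X2}  "bbb"  orig:{}
  [0..3]={S}  "abbb"

Original NTs in T[0,3] deriving "abbb": ["S"]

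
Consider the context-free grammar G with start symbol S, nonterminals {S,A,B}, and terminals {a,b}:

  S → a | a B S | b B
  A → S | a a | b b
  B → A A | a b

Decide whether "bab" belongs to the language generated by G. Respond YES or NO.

CNF form of G:
  S -> T0 X3 | T1 B | a
  A -> T0 T0 | T0 X2 | T1 B | T1 T1 | a
  B -> A A | T0 T1
  T0 -> a
  T1 -> b
  X2 -> B S
  X3 -> B S

CYK table (by increasing span):
  cell(0,0) b: {T1}  orig:{}
  cell(1,1) a: {A,S,T0}  orig:{A,S}
  cell(2,2) b: {T1}  orig:{}
  cell(0,1) ba: ∅
  cell(1,2) ab: {B}
  cell(0,2) bab: {A,S}

S ∈ T[0,2] ⇒ YES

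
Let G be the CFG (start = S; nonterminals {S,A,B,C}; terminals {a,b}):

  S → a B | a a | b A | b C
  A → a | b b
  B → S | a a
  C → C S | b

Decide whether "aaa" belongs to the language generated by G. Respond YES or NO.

CNF form of G:
  S -> T0 A | T0 C | T1 B | T1 T1
  A -> T0 T0 | a
  B -> T0 A | T0 C | T1 B | T1 T1
  C -> C S | b
  T0 -> b
  T1 -> a

Fill CYK table bottom-up:
  cell(0,0) a: {A,T1}  orig:{A}
  cell(1,1) a: {A,T1}  orig:{A}
  cell(2,2) a: {A,T1}  orig:{A}
  cell(0,1) aa: {B,S}
  cell(1,2) aa: {B,S}
  cell(0,2) aaa: {B,S}

S ∈ T[0,2] ⇒ YES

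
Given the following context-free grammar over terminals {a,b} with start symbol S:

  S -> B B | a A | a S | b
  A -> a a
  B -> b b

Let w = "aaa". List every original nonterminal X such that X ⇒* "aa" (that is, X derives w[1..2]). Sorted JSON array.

CNF form of G:
  S -> B B | T0 A | T0 S | b
  A -> T0 T0
  B -> T1 T1
  T0 -> a
  T1 -> b

Fill CYK table bottom-up, restricted to cells inside w[1..2]:
  cell(1,1) a: {T0}  orig:{}
  cell(2,2) a: {T0}  orig:{}
  cell(1,2) aa: {A}

Original NTs in T[1,2] deriving "aa": ["A"]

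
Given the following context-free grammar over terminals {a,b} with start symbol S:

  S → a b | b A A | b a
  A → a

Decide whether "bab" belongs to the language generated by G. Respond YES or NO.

CNF form of G:
  S -> T0 T1 | T1 T0 | T1 X2
  A -> a
  T0 -> a
  T1 -> b
  X2 -> A A

CYK fill:
  [0..0]={T1}  "b"  orig:{}
  [1..1]={A,T0}  "a"  orig:{A}
  [2..2]={T1}  "b"  orig:{}
  [0..1]={S}  "ba"
  [1..2]={S}  "ab"
  [0..2]=∅  "bab"

S ∉ T[0,2] ⇒ NO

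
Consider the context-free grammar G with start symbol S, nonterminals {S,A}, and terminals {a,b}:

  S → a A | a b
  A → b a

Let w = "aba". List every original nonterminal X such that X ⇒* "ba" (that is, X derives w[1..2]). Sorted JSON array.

Convert to CNF:
  S -> T1 A | T1 T0
  A -> T0 T1
  T0 -> b
  T1 -> a

CYK table (by increasing span), restricted to cells inside w[1..2]:
  T[1,1] 'b' = {T0}  orig:{}
  T[2,2] 'a' = {T1}  orig:{}
  T[1,2] 'ba' = {A}

Original NTs in T[1,2] deriving "ba": ["A"]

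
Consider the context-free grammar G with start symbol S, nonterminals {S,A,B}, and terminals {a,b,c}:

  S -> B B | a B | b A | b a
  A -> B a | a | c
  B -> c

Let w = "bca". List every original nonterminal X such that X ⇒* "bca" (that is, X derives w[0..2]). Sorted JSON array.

CNF form of G:
  S -> B B | T0 B | T1 A | T1 T0
  A -> B T0 | a | c
  B -> c
  T0 -> a
  T1 -> b

CYK table (by increasing span), restricted to cells inside w[0..2]:
  [0..0]={T1}  "b"  orig:{}
  [1..1]={A,B}  "c"
  [2..2]={A,T0}  "a"  orig:{A}
  [0..1]={S}  "bc"
  [1..2]={A}  "ca"
  [0..2]={S}  "bca"

Original NTs in T[0,2] deriving "bca": ["S"]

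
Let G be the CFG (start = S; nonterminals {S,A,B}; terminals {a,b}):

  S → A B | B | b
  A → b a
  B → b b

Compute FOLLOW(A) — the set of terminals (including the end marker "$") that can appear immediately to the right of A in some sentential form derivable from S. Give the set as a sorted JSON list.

FIRST iteration:
iter 1:
  A via A→b a: +{b}
  B via B→b b: +{b}
  S via S→A B: +{b}
  FIRST[S]={b}  FIRST[A]={b}  FIRST[B]={b}
iter 2: — fixpoint
  FIRST[S]={b}  FIRST[A]={b}  FIRST[B]={b}

FOLLOW iteration:
initialize: $ ∈ FOLLOW(S)
round 1:
  S→A B: FOLLOW(A) ⊇ FIRST(B) = {b}; new: +{b}
  S→A B: FOLLOW(B) ⊇ FOLLOW(S) ⊇ {$}; new: +{$}
  FOLLOW[S]={$}  FOLLOW[A]={b}  FOLLOW[B]={$}
round 2: done
  FOLLOW[S]={$}  FOLLOW[A]={b}  FOLLOW[B]={$}

FOLLOW(A) = ["b"]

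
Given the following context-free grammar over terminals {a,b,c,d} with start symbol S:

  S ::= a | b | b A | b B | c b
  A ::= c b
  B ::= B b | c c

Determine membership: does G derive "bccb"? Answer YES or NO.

CNF form of G:
  S -> T0 T1 | T1 A | T1 B | a | b
  A -> T0 T1
  B -> B T1 | T0 T0
  T0 -> c
  T1 -> b

CYK table (by increasing span):
  [0..0]={S,T1}  "b"  orig:{S}
  [1..1]={T0}  "c"  orig:{}
  [2..2]={T0}  "c"  orig:{}
  [3..3]={S,T1}  "b"  orig:{S}
  [0..1]=∅  "bc"
  [1..2]={B}  "cc"
  [2..3]={A,S}  "cb"
  [0..2]={S}  "bcc"
  [1..3]={B}  "ccb"
  [0..3]={S}  "bccb"

S ∈ T[0,3] ⇒ YES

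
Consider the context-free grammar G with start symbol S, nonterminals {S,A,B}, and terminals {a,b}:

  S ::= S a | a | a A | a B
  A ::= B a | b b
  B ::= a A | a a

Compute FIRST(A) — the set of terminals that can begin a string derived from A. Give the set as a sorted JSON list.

Compute FIRST by fixpoint:
round 1:
  A via A→b b: +{b}
  B via B→a A: +{a}
  S via S→a: +{a}
  FIRST(S)={a}  FIRST(A)={b}  FIRST(B)={a}
round 2:
  A via A→B a: +{a}
  FIRST(S)={a}  FIRST(A)={a,b}  FIRST(B)={a}
round 3: (stable)
  FIRST(S)={a}  FIRST(A)={a,b}  FIRST(B)={a}

FIRST(A) = ["a", "b"]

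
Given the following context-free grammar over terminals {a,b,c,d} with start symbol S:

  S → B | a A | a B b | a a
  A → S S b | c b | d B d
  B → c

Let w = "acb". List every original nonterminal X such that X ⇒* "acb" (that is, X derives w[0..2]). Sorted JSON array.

Convert to CNF:
  S -> T3 A | T3 T3 | T3 X6 | c
  A -> S X4 | T1 T0 | T2 X5
  B -> c
  T0 -> b
  T1 -> c
  T2 -> d
  T3 -> a
  X4 -> S T0
  X5 -> B T2
  X6 -> B T0

CYK table (by increasing span) (cells [i..j] with 0 ≤ i ≤ j ≤ 2 only):
  cell(0,0) a: {T3}  orig:{}
  cell(1,1) c: {B,S,T1}  orig:{B,S}
  cell(2,2) b: {T0}  orig:{}
  cell(0,1) ac: ∅
  cell(1,2) cb: {A,X4,X6}  orig:{A}
  cell(0,2) acb: {S}

Original NTs in T[0,2] deriving "acb": ["S"]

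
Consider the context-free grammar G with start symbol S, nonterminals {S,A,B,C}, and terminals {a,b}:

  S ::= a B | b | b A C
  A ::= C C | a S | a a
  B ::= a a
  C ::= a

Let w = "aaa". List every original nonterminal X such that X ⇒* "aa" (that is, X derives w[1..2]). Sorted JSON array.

Convert to CNF:
  S -> T0 B | T1 X2 | b
  A -> C C | T0 S | T0 T0
  B -> T0 T0
  C -> a
  T0 -> a
  T1 -> b
  X2 -> A C

Fill CYK table bottom-up (cells [i..j] with 1 ≤ i ≤ j ≤ 2 only):
  cell(1,1) a: {C,T0}  orig:{C}
  cell(2,2) a: {C,T0}  orig:{C}
  cell(1,2) aa: {A,B}

Original NTs in T[1,2] deriving "aa": ["A", "B"]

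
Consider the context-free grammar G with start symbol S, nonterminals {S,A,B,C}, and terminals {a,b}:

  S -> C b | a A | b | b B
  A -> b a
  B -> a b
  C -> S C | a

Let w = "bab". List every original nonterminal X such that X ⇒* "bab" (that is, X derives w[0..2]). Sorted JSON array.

CNF form of G:
  S -> C T0 | T0 B | T1 A | b
  A -> T0 T1
  B -> T1 T0
  C -> S C | a
  T0 -> b
  T1 -> a

CYK fill — only the sub-triangle for w[0..2]:
  [0..0]={S,T0}  "b"  orig:{S}
  [1..1]={C,T1}  "a"  orig:{C}
  [2..2]={S,T0}  "b"  orig:{S}
  [0..1]={A,C}  "ba"
  [1..2]={B,S}  "ab"
  [0..2]={S}  "bab"

Original NTs in T[0,2] deriving "bab": ["S"]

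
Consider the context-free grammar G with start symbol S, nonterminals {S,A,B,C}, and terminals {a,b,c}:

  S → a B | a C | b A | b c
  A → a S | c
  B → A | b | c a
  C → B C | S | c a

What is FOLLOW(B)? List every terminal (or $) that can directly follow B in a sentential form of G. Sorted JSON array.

FIRST iteration:
[1]
  A via A→a S: +{a}
  A via A→c: +{c}
  B via B→A: +{a,c}
  B via B→b: +{b}
  C via C→B C: +{a,b,c}
  S via S→a B: +{a}
  S via S→b A: +{b}
  S: {a,b}  A: {a,c}  B: {a,b,c}  C: {a,b,c}
[2] (stable)
  S: {a,b}  A: {a,c}  B: {a,b,c}  C: {a,b,c}

Compute FOLLOW by fixpoint:
initialize: $ ∈ FOLLOW(S)
[1]
  C→B C: FOLLOW(B) ⊇ FIRST(C) = {a,b,c}; new: +{a,b,c}
  S→a B: FOLLOW(B) ⊇ FOLLOW(S) ⊇ {$}; new: +{$}
  S→a C: FOLLOW(C) ⊇ FOLLOW(S) ⊇ {$}; new: +{$}
  S→b A: FOLLOW(A) ⊇ FOLLOW(S) ⊇ {$}; new: +{$}
  FOLLOW[S]={$}  FOLLOW[A]={$}  FOLLOW[B]={$,a,b,c}  FOLLOW[C]={$}
[2]
  B→A: FOLLOW(A) ⊇ FOLLOW(B) ⊇ {$,a,b,c}; new: +{a,b,c}
  FOLLOW[S]={$}  FOLLOW[A]={$,a,b,c}  FOLLOW[B]={$,a,b,c}  FOLLOW[C]={$}
[3]
  A→a S: FOLLOW(S) ⊇ FOLLOW(A) ⊇ {$,a,b,c}; new: +{a,b,c}
  S→a C: FOLLOW(C) ⊇ FOLLOW(S) ⊇ {$,a,b,c}; new: +{a,b,c}
  FOLLOW[S]={$,a,b,c}  FOLLOW[A]={$,a,b,c}  FOLLOW[B]={$,a,b,c}  FOLLOW[C]={$,a,b,c}
[4] (stable)
  FOLLOW[S]={$,a,b,c}  FOLLOW[A]={$,a,b,c}  FOLLOW[B]={$,a,b,c}  FOLLOW[C]={$,a,b,c}

FOLLOW(B) = ["$", "a", "b", "c"]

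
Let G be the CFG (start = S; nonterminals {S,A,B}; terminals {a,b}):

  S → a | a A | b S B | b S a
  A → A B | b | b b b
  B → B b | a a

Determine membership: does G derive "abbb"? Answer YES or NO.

Convert to CNF:
  S -> T0 X3 | T0 X4 | T1 A | a
  A -> A B | T0 X2 | b
  B -> B T0 | T1 T1
  T0 -> b
  T1 -> a
  X2 -> T0 T0
  X3 -> S B
  X4 -> S T1

CYK table (by increasing span):
  cell(0,0) a: {S,T1}  orig:{S}
  cell(1,1) b: {A,T0}  orig:{A}
  cell(2,2) b: {A,T0}  orig:{A}
  cell(3,3) b: {A,T0}  orig:{A}
  cell(0,1) ab: {S}
  cell(1,2) bb: {X2}  orig:{}
  cell(2,3) bb: {X2}  orig:{}
  cell(0,2) abb: ∅
  cell(1,3) bbb: {A}
  cell(0,3) abbb: {S}

S ∈ T[0,3] ⇒ YES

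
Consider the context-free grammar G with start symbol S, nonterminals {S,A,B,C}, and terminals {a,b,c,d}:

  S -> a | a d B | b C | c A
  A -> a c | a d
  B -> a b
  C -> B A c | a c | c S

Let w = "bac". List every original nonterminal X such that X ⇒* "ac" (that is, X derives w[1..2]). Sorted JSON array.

Convert to CNF:
  S -> T0 X5 | T1 A | T3 C | a
  A -> T0 T1 | T0 T2
  B -> T0 T3
  C -> B X4 | T0 T1 | T1 S
  T0 -> a
  T1 -> c
  T2 -> d
  T3 -> b
  X4 -> A T1
  X5 -> T2 B

CYK fill, restricted to cells inside w[1..2]:
  T[1,1] 'a' = {S,T0}  orig:{S}
  T[2,2] 'c' = {T1}  orig:{}
  T[1,2] 'ac' = {A,C}

Original NTs in T[1,2] deriving "ac": ["A", "C"]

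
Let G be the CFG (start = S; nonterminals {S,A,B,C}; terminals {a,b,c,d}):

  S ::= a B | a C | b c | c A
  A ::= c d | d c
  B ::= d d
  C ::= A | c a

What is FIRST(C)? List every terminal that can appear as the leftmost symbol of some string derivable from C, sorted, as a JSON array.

FIRST iteration:
round 1:
  A via A→c d: +{c}
  A via A→d c: +{d}
  B via B→d d: +{d}
  C via C→A: +{c,d}
  S via S→a B: +{a}
  S via S→b c: +{b}
  S via S→c A: +{c}
  FIRST(S)={a,b,c}  FIRST(A)={c,d}  FIRST(B)={d}  FIRST(C)={c,d}
round 2: (no change)
  FIRST(S)={a,b,c}  FIRST(A)={c,d}  FIRST(B)={d}  FIRST(C)={c,d}

FIRST(C) = ["c", "d"]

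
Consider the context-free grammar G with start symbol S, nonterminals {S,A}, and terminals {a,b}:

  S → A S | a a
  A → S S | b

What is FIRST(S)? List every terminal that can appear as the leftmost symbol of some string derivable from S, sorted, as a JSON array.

Compute FIRST by fixpoint:
[1]
  A via A→b: +{b}
  S via S→A S: +{b}
  S via S→a a: +{a}
  FIRST(S)={a,b}  FIRST(A)={b}
[2]
  A via A→S S: +{a}
  FIRST(S)={a,b}  FIRST(A)={a,b}
[3] — fixpoint
  FIRST(S)={a,b}  FIRST(A)={a,b}

FIRST(S) = ["a", "b"]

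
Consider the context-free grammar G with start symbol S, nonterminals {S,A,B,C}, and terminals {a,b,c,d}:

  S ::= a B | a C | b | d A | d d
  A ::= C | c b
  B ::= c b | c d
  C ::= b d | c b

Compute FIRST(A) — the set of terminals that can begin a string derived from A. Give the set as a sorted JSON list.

Compute FIRST by fixpoint:
[1]
  A via A→c b: +{c}
  B via B→c b: +{c}
  C via C→b d: +{b}
  C via C→c b: +{c}
  S via S→a B: +{a}
  S via S→b: +{b}
  S via S→d A: +{d}
  FIRST(S)={a,b,d}  FIRST(A)={c}  FIRST(B)={c}  FIRST(C)={b,c}
[2]
  A via A→C: +{b}
  FIRST(S)={a,b,d}  FIRST(A)={b,c}  FIRST(B)={c}  FIRST(C)={b,c}
[3] (no change)
  FIRST(S)={a,b,d}  FIRST(A)={b,c}  FIRST(B)={c}  FIRST(C)={b,c}

FIRST(A) = ["b", "c"]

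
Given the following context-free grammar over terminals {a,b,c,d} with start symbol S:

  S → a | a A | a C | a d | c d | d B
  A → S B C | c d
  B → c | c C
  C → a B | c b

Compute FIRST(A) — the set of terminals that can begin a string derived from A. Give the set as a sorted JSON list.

FIRST sets, iterate to fixpoint:
[1]
  A via A→c d: +{c}
  B via B→c: +{c}
  C via C→a B: +{a}
  C via C→c b: +{c}
  S via S→a: +{a}
  S via S→c d: +{c}
  S via S→d B: +{d}
  FIRST[S]={a,c,d}  FIRST[A]={c}  FIRST[B]={c}  FIRST[C]={a,c}
[2]
  A via A→S B C: +{a,d}
  FIRST[S]={a,c,d}  FIRST[A]={a,c,d}  FIRST[B]={c}  FIRST[C]={a,c}
[3] (no change)
  FIRST[S]={a,c,d}  FIRST[A]={a,c,d}  FIRST[B]={c}  FIRST[C]={a,c}

FIRST(A) = ["a", "c", "d"]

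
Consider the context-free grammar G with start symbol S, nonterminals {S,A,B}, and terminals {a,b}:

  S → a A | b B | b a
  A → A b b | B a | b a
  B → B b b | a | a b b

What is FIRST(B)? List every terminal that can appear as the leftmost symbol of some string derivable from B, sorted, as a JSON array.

FIRST iteration:
iter 1:
  A via A→b a: +{b}
  B via B→a: +{a}
  S via S→a A: +{a}
  S via S→b B: +{b}
  FIRST(S)={a,b}  FIRST(A)={b}  FIRST(B)={a}
iter 2:
  A via A→B a: +{a}
  FIRST(S)={a,b}  FIRST(A)={a,b}  FIRST(B)={a}
iter 3: (stable)
  FIRST(S)={a,b}  FIRST(A)={a,b}  FIRST(B)={a}

FIRST(B) = ["a"]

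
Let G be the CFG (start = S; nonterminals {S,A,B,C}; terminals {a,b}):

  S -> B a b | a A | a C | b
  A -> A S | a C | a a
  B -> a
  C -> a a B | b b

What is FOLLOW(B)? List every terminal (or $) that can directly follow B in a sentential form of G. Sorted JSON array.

Compute FIRST by fixpoint:
pass 1:
  A via A→a C: +{a}
  B via B→a: +{a}
  C via C→a a B: +{a}
  C via C→b b: +{b}
  S via S→B a b: +{a}
  S via S→b: +{b}
  FIRST(S)={a,b}  FIRST(A)={a}  FIRST(B)={a}  FIRST(C)={a,b}
pass 2: done
  FIRST(S)={a,b}  FIRST(A)={a}  FIRST(B)={a}  FIRST(C)={a,b}

Compute FOLLOW by fixpoint:
seed FOLLOW(S) with $
pass 1:
  A→A S: FOLLOW(A) ⊇ FIRST(S) = {a,b}; new: +{a,b}
  A→A S: FOLLOW(S) ⊇ FOLLOW(A) ⊇ {a,b}; new: +{a,b}
  A→a C: FOLLOW(C) ⊇ FOLLOW(A) ⊇ {a,b}; new: +{a,b}
  C→a a B: FOLLOW(B) ⊇ FOLLOW(C) ⊇ {a,b}; new: +{a,b}
  S→a A: FOLLOW(A) ⊇ FOLLOW(S) ⊇ {$,a,b}; new: +{$}
  S→a C: FOLLOW(C) ⊇ FOLLOW(S) ⊇ {$,a,b}; new: +{$}
  FOLLOW[S]={$,a,b}  FOLLOW[A]={$,a,b}  FOLLOW[B]={a,b}  FOLLOW[C]={$,a,b}
pass 2:
  C→a a B: FOLLOW(B) ⊇ FOLLOW(C) ⊇ {$,a,b}; new: +{$}
  FOLLOW[S]={$,a,b}  FOLLOW[A]={$,a,b}  FOLLOW[B]={$,a,b}  FOLLOW[C]={$,a,b}
pass 3: (stable)
  FOLLOW[S]={$,a,b}  FOLLOW[A]={$,a,b}  FOLLOW[B]={$,a,b}  FOLLOW[C]={$,a,b}

FOLLOW(B) = ["$", "a", "b"]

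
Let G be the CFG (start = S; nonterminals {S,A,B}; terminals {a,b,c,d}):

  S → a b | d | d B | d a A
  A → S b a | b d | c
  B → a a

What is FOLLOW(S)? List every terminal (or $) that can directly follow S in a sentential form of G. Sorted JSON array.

FIRST sets, iterate to fixpoint:
pass 1:
  A via A→b d: +{b}
  A via A→c: +{c}
  B via B→a a: +{a}
  S via S→a b: +{a}
  S via S→d: +{d}
  FIRST[S]={a,d}  FIRST[A]={b,c}  FIRST[B]={a}
pass 2:
  A via A→S b a: +{a,d}
  FIRST[S]={a,d}  FIRST[A]={a,b,c,d}  FIRST[B]={a}
pass 3: (stable)
  FIRST[S]={a,d}  FIRST[A]={a,b,c,d}  FIRST[B]={a}

FOLLOW iteration:
initialize: $ ∈ FOLLOW(S)
round 1:
  A→S b a: FOLLOW(S) ⊇ FIRST(b) = {b}; new: +{b}
  S→d B: FOLLOW(B) ⊇ FOLLOW(S) ⊇ {$,b}; new: +{$,b}
  S→d a A: FOLLOW(A) ⊇ FOLLOW(S) ⊇ {$,b}; new: +{$,b}
  S: {$,b}  A: {$,b}  B: {$,b}
round 2: (no change)
  S: {$,b}  A: {$,b}  B: {$,b}

FOLLOW(S) = ["$", "b"]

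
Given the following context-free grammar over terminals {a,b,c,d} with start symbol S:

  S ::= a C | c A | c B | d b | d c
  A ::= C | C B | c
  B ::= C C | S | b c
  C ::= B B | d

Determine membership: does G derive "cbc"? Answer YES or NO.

CNF form of G:
  S -> T0 C | T2 A | T2 B | T3 T1 | T3 T2
  A -> B B | C B | c | d
  B -> C C | T0 C | T1 T2 | T2 A | T2 B | T3 T1 | T3 T2
  C -> B B | d
  T0 -> a
  T1 -> b
  T2 -> c
  T3 -> d

Fill CYK table bottom-up:
  [0..0]={A,T2}  "c"  orig:{A}
  [1..1]={T1}  "b"  orig:{}
  [2..2]={A,T2}  "c"  orig:{A}
  [0..1]=∅  "cb"
  [1..2]={B}  "bc"
  [0..2]={B,S}  "cbc"

S ∈ T[0,2] ⇒ YES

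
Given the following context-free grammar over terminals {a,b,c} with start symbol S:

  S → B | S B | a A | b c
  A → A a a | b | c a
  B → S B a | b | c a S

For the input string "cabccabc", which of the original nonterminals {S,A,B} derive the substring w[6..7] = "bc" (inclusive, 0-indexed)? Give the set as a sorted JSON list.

CNF form of G:
  S -> S B | S X6 | T0 A | T1 X7 | T2 T1 | b
  A -> A X3 | T1 T0 | b
  B -> S X4 | T1 X5 | b
  T0 -> a
  T1 -> c
  T2 -> b
  X3 -> T0 T0
  X4 -> B T0
  X5 -> T0 S
  X6 -> B T0
  X7 -> T0 S

CYK table (by increasing span), restricted to cells inside w[6..7]:
  cell(6,6) b: {A,B,S,T2}  orig:{A,B,S}
  cell(7,7) c: {T1}  orig:{}
  cell(6,7) bc: {S}

Original NTs in T[6,7] deriving "bc": ["S"]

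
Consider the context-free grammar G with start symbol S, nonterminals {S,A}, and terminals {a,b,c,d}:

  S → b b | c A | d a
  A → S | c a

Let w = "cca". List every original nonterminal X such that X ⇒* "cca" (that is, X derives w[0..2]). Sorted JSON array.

Convert to CNF:
  S -> T0 T0 | T1 A | T3 T2
  A -> T0 T0 | T1 A | T1 T2 | T3 T2
  T0 -> b
  T1 -> c
  T2 -> a
  T3 -> d

CYK table (by increasing span) — only the sub-triangle for w[0..2]:
  [0..0]={T1}  "c"  orig:{}
  [1..1]={T1}  "c"  orig:{}
  [2..2]={T2}  "a"  orig:{}
  [0..1]=∅  "cc"
  [1..2]={A}  "ca"
  [0..2]={A,S}  "cca"

Original NTs in T[0,2] deriving "cca": ["A", "S"]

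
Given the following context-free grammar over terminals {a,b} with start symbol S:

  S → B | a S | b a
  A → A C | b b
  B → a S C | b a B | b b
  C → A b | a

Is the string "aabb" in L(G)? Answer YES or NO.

Convert to CNF:
  S -> T0 T0 | T0 T1 | T0 X5 | T1 S | T1 X4
  A -> A C | T0 T0
  B -> T0 T0 | T0 X3 | T1 X2
  C -> A T0 | a
  T0 -> b
  T1 -> a
  X2 -> S C
  X3 -> T1 B
  X4 -> S C
  X5 -> T1 B

CYK table (by increasing span):
  cell(0,0) a: {C,T1}  orig:{C}
  cell(1,1) a: {C,T1}  orig:{C}
  cell(2,2) b: {T0}  orig:{}
  cell(3,3) b: {T0}  orig:{}
  cell(0,1) aa: ∅
  cell(1,2) ab: ∅
  cell(2,3) bb: {A,B,S}
  cell(0,2) aab: ∅
  cell(1,3) abb: {S,X3,X5}  orig:{S}
  cell(0,3) aabb: {S}

S ∈ T[0,3] ⇒ YES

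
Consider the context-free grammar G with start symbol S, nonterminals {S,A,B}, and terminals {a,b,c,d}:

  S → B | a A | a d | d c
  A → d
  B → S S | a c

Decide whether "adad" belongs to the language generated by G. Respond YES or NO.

CNF form of G:
  S -> S S | T0 A | T0 T1 | T0 T2 | T2 T1
  A -> d
  B -> S S | T0 T1
  T0 -> a
  T1 -> c
  T2 -> d

CYK table (by increasing span):
  T[0,0] 'a' = {T0}  orig:{}
  T[1,1] 'd' = {A,T2}  orig:{A}
  T[2,2] 'a' = {T0}  orig:{}
  T[3,3] 'd' = {A,T2}  orig:{A}
  T[0,1] 'ad' = {S}
  T[1,2] 'da' = ∅
  T[2,3] 'ad' = {S}
  T[0,2] 'ada' = ∅
  T[1,3] 'dad' = ∅
  T[0,3] 'adad' = {B,S}

S ∈ T[0,3] ⇒ YES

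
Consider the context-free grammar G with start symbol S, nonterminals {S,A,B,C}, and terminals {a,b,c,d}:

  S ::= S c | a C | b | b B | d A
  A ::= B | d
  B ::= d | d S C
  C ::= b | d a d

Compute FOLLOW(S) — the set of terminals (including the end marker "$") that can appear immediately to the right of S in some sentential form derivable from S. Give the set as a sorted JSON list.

FIRST iteration:
[1]
  A via A→d: +{d}
  B via B→d: +{d}
  C via C→b: +{b}
  C via C→d a d: +{d}
  S via S→a C: +{a}
  S via S→b: +{b}
  S via S→d A: +{d}
  FIRST[S]={a,b,d}  FIRST[A]={d}  FIRST[B]={d}  FIRST[C]={b,d}
[2] (stable)
  FIRST[S]={a,b,d}  FIRST[A]={d}  FIRST[B]={d}  FIRST[C]={b,d}

Compute FOLLOW by fixpoint:
FOLLOW(S) := {$}
iter 1:
  B→d S C: FOLLOW(S) ⊇ FIRST(C) = {b,d}; new: +{b,d}
  S→S c: FOLLOW(S) ⊇ FIRST(c) = {c}; new: +{c}
  S→a C: FOLLOW(C) ⊇ FOLLOW(S) ⊇ {$,b,c,d}; new: +{$,b,c,d}
  S→b B: FOLLOW(B) ⊇ FOLLOW(S) ⊇ {$,b,c,d}; new: +{$,b,c,d}
  S→d A: FOLLOW(A) ⊇ FOLLOW(S) ⊇ {$,b,c,d}; new: +{$,b,c,d}
  FOLLOW[S]={$,b,c,d}  FOLLOW[A]={$,b,c,d}  FOLLOW[B]={$,b,c,d}  FOLLOW[C]={$,b,c,d}
iter 2: done
  FOLLOW[S]={$,b,c,d}  FOLLOW[A]={$,b,c,d}  FOLLOW[B]={$,b,c,d}  FOLLOW[C]={$,b,c,d}

FOLLOW(S) = ["$", "b", "c", "d"]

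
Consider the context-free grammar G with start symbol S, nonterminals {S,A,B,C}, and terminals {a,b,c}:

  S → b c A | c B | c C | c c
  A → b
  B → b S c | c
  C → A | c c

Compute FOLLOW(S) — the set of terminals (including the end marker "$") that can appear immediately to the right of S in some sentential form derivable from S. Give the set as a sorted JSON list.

FIRST sets, iterate to fixpoint:
[1]
  A via A→b: +{b}
  B via B→b S c: +{b}
  B via B→c: +{c}
  C via C→A: +{b}
  C via C→c c: +{c}
  S via S→b c A: +{b}
  S via S→c B: +{c}
  S: {b,c}  A: {b}  B: {b,c}  C: {b,c}
[2] (no change)
  S: {b,c}  A: {b}  B: {b,c}  C: {b,c}

FOLLOW sets:
FOLLOW(S) := {$}
iter 1:
  B→b S c: FOLLOW(S) ⊇ FIRST(c) = {c}; new: +{c}
  S→b c A: FOLLOW(A) ⊇ FOLLOW(S) ⊇ {$,c}; new: +{$,c}
  S→c B: FOLLOW(B) ⊇ FOLLOW(S) ⊇ {$,c}; new: +{$,c}
  S→c C: FOLLOW(C) ⊇ FOLLOW(S) ⊇ {$,c}; new: +{$,c}
  FOLLOW[S]={$,c}  FOLLOW[A]={$,c}  FOLLOW[B]={$,c}  FOLLOW[C]={$,c}
iter 2: (no change)
  FOLLOW[S]={$,c}  FOLLOW[A]={$,c}  FOLLOW[B]={$,c}  FOLLOW[C]={$,c}

FOLLOW(S) = ["$", "c"]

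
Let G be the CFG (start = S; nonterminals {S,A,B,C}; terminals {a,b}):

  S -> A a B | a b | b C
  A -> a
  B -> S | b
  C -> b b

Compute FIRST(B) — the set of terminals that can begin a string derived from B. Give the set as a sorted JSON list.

Compute FIRST by fixpoint:
round 1:
  A via A→a: +{a}
  B via B→b: +{b}
  C via C→b b: +{b}
  S via S→A a B: +{a}
  S via S→b C: +{b}
  S: {a,b}  A: {a}  B: {b}  C: {b}
round 2:
  B via B→S: +{a}
  S: {a,b}  A: {a}  B: {a,b}  C: {b}
round 3: (stable)
  S: {a,b}  A: {a}  B: {a,b}  C: {b}

FIRST(B) = ["a", "b"]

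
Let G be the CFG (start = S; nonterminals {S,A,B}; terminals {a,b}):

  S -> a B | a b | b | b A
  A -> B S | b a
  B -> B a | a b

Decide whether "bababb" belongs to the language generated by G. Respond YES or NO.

Convert to CNF:
  S -> T0 A | T1 B | T1 T0 | b
  A -> B S | T0 T1
  B -> B T1 | T1 T0
  T0 -> b
  T1 -> a

CYK table (by increasing span):
  T[0,0] 'b' = {S,T0}  orig:{S}
  T[1,1] 'a' = {T1}  orig:{}
  T[2,2] 'b' = {S,T0}  orig:{S}
  T[3,3] 'a' = {T1}  orig:{}
  T[4,4] 'b' = {S,T0}  orig:{S}
  T[5,5] 'b' = {S,T0}  orig:{S}
  T[0,1] 'ba' = {A}
  T[1,2] 'ab' = {B,S}
  T[2,3] 'ba' = {A}
  T[3,4] 'ab' = {B,S}
  T[4,5] 'bb' = ∅
  T[0,2] 'bab' = ∅
  T[1,3] 'aba' = {B}
  T[2,4] 'bab' = ∅
  T[3,5] 'abb' = {A}
  T[0,3] 'baba' = ∅
  T[1,4] 'abab' = {A}
  T[2,5] 'babb' = {S}
  T[0,4] 'babab' = {S}
  T[1,5] 'ababb' = ∅
  T[0,5] 'bababb' = ∅

S ∉ T[0,5] ⇒ NO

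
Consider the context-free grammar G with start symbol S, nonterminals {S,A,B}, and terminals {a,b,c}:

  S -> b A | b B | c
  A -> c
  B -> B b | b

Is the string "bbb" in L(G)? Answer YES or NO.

Convert to CNF:
  S -> T0 A | T0 B | c
  A -> c
  B -> B T0 | b
  T0 -> b

Fill CYK table bottom-up:
  cell(0,0) b: {B,T0}  orig:{B}
  cell(1,1) b: {B,T0}  orig:{B}
  cell(2,2) b: {B,T0}  orig:{B}
  cell(0,1) bb: {B,S}
  cell(1,2) bb: {B,S}
  cell(0,2) bbb: {B,S}

S ∈ T[0,2] ⇒ YES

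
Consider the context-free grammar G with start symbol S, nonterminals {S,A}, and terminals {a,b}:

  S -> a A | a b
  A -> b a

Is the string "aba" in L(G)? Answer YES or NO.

Convert to CNF:
  S -> T1 A | T1 T0
  A -> T0 T1
  T0 -> b
  T1 -> a

CYK fill:
  T[0,0] 'a' = {T1}  orig:{}
  T[1,1] 'b' = {T0}  orig:{}
  T[2,2] 'a' = {T1}  orig:{}
  T[0,1] 'ab' = {S}
  T[1,2] 'ba' = {A}
  T[0,2] 'aba' = {S}

S ∈ T[0,2] ⇒ YES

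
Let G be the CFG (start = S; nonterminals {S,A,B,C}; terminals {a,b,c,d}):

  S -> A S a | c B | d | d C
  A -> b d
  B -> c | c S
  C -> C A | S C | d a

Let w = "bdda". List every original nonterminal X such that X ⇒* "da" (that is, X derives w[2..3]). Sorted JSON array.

Convert to CNF:
  S -> A X4 | T1 C | T2 B | d
  A -> T0 T1
  B -> T2 S | c
  C -> C A | S C | T1 T3
  T0 -> b
  T1 -> d
  T2 -> c
  T3 -> a
  X4 -> S T3

CYK fill — only the sub-triangle for w[2..3]:
  T[2,2] 'd' = {S,T1}  orig:{S}
  T[3,3] 'a' = {T3}  orig:{}
  T[2,3] 'da' = {C,X4}  orig:{C}

Original NTs in T[2,3] deriving "da": ["C"]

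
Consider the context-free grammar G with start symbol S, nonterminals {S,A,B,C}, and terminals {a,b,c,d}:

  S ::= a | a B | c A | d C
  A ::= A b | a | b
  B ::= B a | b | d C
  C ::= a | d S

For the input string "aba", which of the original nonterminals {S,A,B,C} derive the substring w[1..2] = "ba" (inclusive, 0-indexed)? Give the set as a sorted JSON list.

CNF form of G:
  S -> T1 B | T2 C | T3 A | a
  A -> A T0 | a | b
  B -> B T1 | T2 C | b
  C -> T2 S | a
  T0 -> b
  T1 -> a
  T2 -> d
  T3 -> c

Fill CYK table bottom-up, restricted to cells inside w[1..2]:
  T[1,1] 'b' = {A,B,T0}  orig:{A,B}
  T[2,2] 'a' = {A,C,S,T1}  orig:{A,C,S}
  T[1,2] 'ba' = {B}

Original NTs in T[1,2] deriving "ba": ["B"]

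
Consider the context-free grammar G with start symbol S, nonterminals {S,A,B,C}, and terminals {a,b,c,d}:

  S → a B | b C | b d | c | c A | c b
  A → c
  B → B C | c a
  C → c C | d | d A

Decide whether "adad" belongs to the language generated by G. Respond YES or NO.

Convert to CNF:
  S -> T0 A | T0 T3 | T1 B | T3 C | T3 T2 | c
  A -> c
  B -> B C | T0 T1
  C -> T0 C | T2 A | d
  T0 -> c
  T1 -> a
  T2 -> d
  T3 -> b

CYK fill:
  [0..0]={T1}  "a"  orig:{}
  [1..1]={C,T2}  "d"  orig:{C}
  [2..2]={T1}  "a"  orig:{}
  [3..3]={C,T2}  "d"  orig:{C}
  [0..1]=∅  "ad"
  [1..2]=∅  "da"
  [2..3]=∅  "ad"
  [0..2]=∅  "ada"
  [1..3]=∅  "dad"
  [0..3]=∅  "adad"

S ∉ T[0,3] ⇒ NO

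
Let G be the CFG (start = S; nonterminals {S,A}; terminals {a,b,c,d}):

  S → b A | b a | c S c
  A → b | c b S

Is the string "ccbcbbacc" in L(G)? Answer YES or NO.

Convert to CNF:
  S -> T0 X4 | T1 A | T1 T2
  A -> T0 X3 | b
  T0 -> c
  T1 -> b
  T2 -> a
  X3 -> T1 S
  X4 -> S T0

Fill CYK table bottom-up:
  T[0,0] 'c' = {T0}  orig:{}
  T[1,1] 'c' = {T0}  orig:{}
  T[2,2] 'b' = {A,T1}  orig:{A}
  T[3,3] 'c' = {T0}  orig:{}
  T[4,4] 'b' = {A,T1}  orig:{A}
  T[5,5] 'b' = {A,T1}  orig:{A}
  T[6,6] 'a' = {T2}  orig:{}
  T[7,7] 'c' = {T0}  orig:{}
  T[8,8] 'c' = {T0}  orig:{}
  T[0,1] 'cc' = ∅
  T[1,2] 'cb' = ∅
  T[2,3] 'bc' = ∅
  T[3,4] 'cb' = ∅
  T[4,5] 'bb' = {S}
  T[5,6] 'ba' = {S}
  T[6,7] 'ac' = ∅
  T[7,8] 'cc' = ∅
  T[0,2] 'ccb' = ∅
  T[1,3] 'cbc' = ∅
  T[2,4] 'bcb' = ∅
  T[3,5] 'cbb' = ∅
  T[4,6] 'bba' = {X3}  orig:{}
  T[5,7] 'bac' = {X4}  orig:{}
  T[6,8] 'acc' = ∅
  T[0,3] 'ccbc' = ∅
  T[1,4] 'cbcb' = ∅
  T[2,5] 'bcbb' = ∅
  T[3,6] 'cbba' = {A}
  T[4,7] 'bbac' = ∅
  T[5,8] 'bacc' = ∅
  T[0,4] 'ccbcb' = ∅
  T[1,5] 'cbcbb' = ∅
  T[2,6] 'bcbba' = {S}
  T[3,7] 'cbbac' = ∅
  T[4,8] 'bbacc' = ∅
  T[0,5] 'ccbcbb' = ∅
  T[1,6] 'cbcbba' = ∅
  T[2,7] 'bcbbac' = {X4}  orig:{}
  T[3,8] 'cbbacc' = ∅
  T[0,6] 'ccbcbba' = ∅
  T[1,7] 'cbcbbac' = {S}
  T[2,8] 'bcbbacc' = ∅
  T[0,7] 'ccbcbbac' = ∅
  T[1,8] 'cbcbbacc' = {X4}  orig:{}
  T[0,8] 'ccbcbbacc' = {S}

S ∈ T[0,8] ⇒ YES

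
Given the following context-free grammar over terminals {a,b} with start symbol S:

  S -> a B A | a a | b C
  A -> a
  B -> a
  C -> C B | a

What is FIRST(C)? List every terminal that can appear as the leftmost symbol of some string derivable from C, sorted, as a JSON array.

FIRST sets, iterate to fixpoint:
round 1:
  A via A→a: +{a}
  B via B→a: +{a}
  C via C→a: +{a}
  S via S→a B A: +{a}
  S via S→b C: +{b}
  S: {a,b}  A: {a}  B: {a}  C: {a}
round 2: (stable)
  S: {a,b}  A: {a}  B: {a}  C: {a}

FIRST(C) = ["a"]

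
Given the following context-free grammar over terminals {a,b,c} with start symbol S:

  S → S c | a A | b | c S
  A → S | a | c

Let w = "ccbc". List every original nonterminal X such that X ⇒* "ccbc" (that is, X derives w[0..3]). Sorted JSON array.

CNF form of G:
  S -> S T0 | T0 S | T1 A | b
  A -> S T0 | T0 S | T1 A | a | b | c
  T0 -> c
  T1 -> a

Fill CYK table bottom-up, restricted to cells inside w[0..3]:
  [0..0]={A,T0}  "c"  orig:{A}
  [1..1]={A,T0}  "c"  orig:{A}
  [2..2]={A,S}  "b"
  [3..3]={A,T0}  "c"  orig:{A}
  [0..1]=∅  "cc"
  [1..2]={A,S}  "cb"
  [2..3]={A,S}  "bc"
  [0..2]={A,S}  "ccb"
  [1..3]={A,S}  "cbc"
  [0..3]={A,S}  "ccbc"

Original NTs in T[0,3] deriving "ccbc": ["A", "S"]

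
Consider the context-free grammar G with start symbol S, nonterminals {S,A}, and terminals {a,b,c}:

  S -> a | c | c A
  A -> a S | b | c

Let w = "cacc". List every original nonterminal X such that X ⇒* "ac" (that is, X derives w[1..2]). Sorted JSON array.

Convert to CNF:
  S -> T1 A | a | c
  A -> T0 S | b | c
  T0 -> a
  T1 -> c

CYK fill — only the sub-triangle for w[1..2]:
  cell(1,1) a: {S,T0}  orig:{S}
  cell(2,2) c: {A,S,T1}  orig:{A,S}
  cell(1,2) ac: {A}

Original NTs in T[1,2] deriving "ac": ["A"]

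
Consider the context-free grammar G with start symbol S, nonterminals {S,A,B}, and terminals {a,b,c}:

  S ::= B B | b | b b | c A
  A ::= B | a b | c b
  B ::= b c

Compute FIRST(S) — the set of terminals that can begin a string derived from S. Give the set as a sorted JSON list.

FIRST iteration:
[1]
  A via A→a b: +{a}
  A via A→c b: +{c}
  B via B→b c: +{b}
  S via S→B B: +{b}
  S via S→c A: +{c}
  S: {b,c}  A: {a,c}  B: {b}
[2]
  A via A→B: +{b}
  S: {b,c}  A: {a,b,c}  B: {b}
[3] (no change)
  S: {b,c}  A: {a,b,c}  B: {b}

FIRST(S) = ["b", "c"]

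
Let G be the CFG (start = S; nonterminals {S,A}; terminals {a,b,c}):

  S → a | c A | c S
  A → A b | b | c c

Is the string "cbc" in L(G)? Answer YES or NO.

CNF form of G:
  S -> T1 A | T1 S | a
  A -> A T0 | T1 T1 | b
  T0 -> b
  T1 -> c

Fill CYK table bottom-up:
  [0..0]={T1}  "c"  orig:{}
  [1..1]={A,T0}  "b"  orig:{A}
  [2..2]={T1}  "c"  orig:{}
  [0..1]={S}  "cb"
  [1..2]=∅  "bc"
  [0..2]=∅  "cbc"

S ∉ T[0,2] ⇒ NO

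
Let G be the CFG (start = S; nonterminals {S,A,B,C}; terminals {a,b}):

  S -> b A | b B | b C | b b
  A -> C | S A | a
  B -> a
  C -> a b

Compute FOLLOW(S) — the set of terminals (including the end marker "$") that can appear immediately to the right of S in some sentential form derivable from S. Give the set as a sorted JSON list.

FIRST iteration:
[1]
  A via A→a: +{a}
  B via B→a: +{a}
  C via C→a b: +{a}
  S via S→b A: +{b}
  S: {b}  A: {a}  B: {a}  C: {a}
[2]
  A via A→S A: +{b}
  S: {b}  A: {a,b}  B: {a}  C: {a}
[3] done
  S: {b}  A: {a,b}  B: {a}  C: {a}

Compute FOLLOW by fixpoint:
initialize: $ ∈ FOLLOW(S)
iter 1:
  A→S A: FOLLOW(S) ⊇ FIRST(A) = {a,b}; new: +{a,b}
  S→b A: FOLLOW(A) ⊇ FOLLOW(S) ⊇ {$,a,b}; new: +{$,a,b}
  S→b B: FOLLOW(B) ⊇ FOLLOW(S) ⊇ {$,a,b}; new: +{$,a,b}
  S→b C: FOLLOW(C) ⊇ FOLLOW(S) ⊇ {$,a,b}; new: +{$,a,b}
  S: {$,a,b}  A: {$,a,b}  B: {$,a,b}  C: {$,a,b}
iter 2: (stable)
  S: {$,a,b}  A: {$,a,b}  B: {$,a,b}  C: {$,a,b}

FOLLOW(S) = ["$", "a", "b"]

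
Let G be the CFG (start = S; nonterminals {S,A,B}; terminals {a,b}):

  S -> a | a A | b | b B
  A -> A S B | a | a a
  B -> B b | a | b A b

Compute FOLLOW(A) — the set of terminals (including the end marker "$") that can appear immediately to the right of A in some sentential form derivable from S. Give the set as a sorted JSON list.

FIRST iteration:
iter 1:
  A via A→a: +{a}
  B via B→a: +{a}
  B via B→b A b: +{b}
  S via S→a: +{a}
  S via S→b: +{b}
  S: {a,b}  A: {a}  B: {a,b}
iter 2: (stable)
  S: {a,b}  A: {a}  B: {a,b}

Compute FOLLOW by fixpoint:
seed FOLLOW(S) with $
pass 1:
  A→A S B: FOLLOW(A) ⊇ FIRST(S) = {a,b}; new: +{a,b}
  A→A S B: FOLLOW(S) ⊇ FIRST(B) = {a,b}; new: +{a,b}
  A→A S B: FOLLOW(B) ⊇ FOLLOW(A) ⊇ {a,b}; new: +{a,b}
  S→a A: FOLLOW(A) ⊇ FOLLOW(S) ⊇ {$,a,b}; new: +{$}
  S→b B: FOLLOW(B) ⊇ FOLLOW(S) ⊇ {$,a,b}; new: +{$}
  FOLLOW[S]={$,a,b}  FOLLOW[A]={$,a,b}  FOLLOW[B]={$,a,b}
pass 2: (no change)
  FOLLOW[S]={$,a,b}  FOLLOW[A]={$,a,b}  FOLLOW[B]={$,a,b}

FOLLOW(A) = ["$", "a", "b"]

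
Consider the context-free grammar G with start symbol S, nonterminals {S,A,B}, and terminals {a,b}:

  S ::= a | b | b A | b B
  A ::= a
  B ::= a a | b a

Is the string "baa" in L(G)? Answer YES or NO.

CNF form of G:
  S -> T1 A | T1 B | a | b
  A -> a
  B -> T0 T0 | T1 T0
  T0 -> a
  T1 -> b

CYK fill:
  cell(0,0) b: {S,T1}  orig:{S}
  cell(1,1) a: {A,S,T0}  orig:{A,S}
  cell(2,2) a: {A,S,T0}  orig:{A,S}
  cell(0,1) ba: {B,S}
  cell(1,2) aa: {B}
  cell(0,2) baa: {S}

S ∈ T[0,2] ⇒ YES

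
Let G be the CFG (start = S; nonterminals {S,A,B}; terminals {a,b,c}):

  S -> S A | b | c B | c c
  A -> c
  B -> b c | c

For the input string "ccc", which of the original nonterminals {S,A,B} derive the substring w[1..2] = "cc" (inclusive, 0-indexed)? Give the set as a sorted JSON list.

Convert to CNF:
  S -> S A | T1 B | T1 T1 | b
  A -> c
  B -> T0 T1 | c
  T0 -> b
  T1 -> c

CYK table (by increasing span) (cells [i..j] with 1 ≤ i ≤ j ≤ 2 only):
  cell(1,1) c: {A,B,T1}  orig:{A,B}
  cell(2,2) c: {A,B,T1}  orig:{A,B}
  cell(1,2) cc: {S}

Original NTs in T[1,2] deriving "cc": ["S"]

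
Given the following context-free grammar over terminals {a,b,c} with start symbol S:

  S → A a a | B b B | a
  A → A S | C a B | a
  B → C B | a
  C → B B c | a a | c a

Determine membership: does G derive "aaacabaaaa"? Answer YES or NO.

CNF form of G:
  S -> A X5 | B X6 | a
  A -> A S | C X3 | a
  B -> C B | a
  C -> B X4 | T0 T0 | T1 T0
  T0 -> a
  T1 -> c
  T2 -> b
  X3 -> T0 B
  X4 -> B T1
  X5 -> T0 T0
  X6 -> T2 B

Fill CYK table bottom-up:
  cell(0,0) a: {A,B,S,T0}  orig:{A,B,S}
  cell(1,1) a: {A,B,S,T0}  orig:{A,B,S}
  cell(2,2) a: {A,B,S,T0}  orig:{A,B,S}
  cell(3,3) c: {T1}  orig:{}
  cell(4,4) a: {A,B,S,T0}  orig:{A,B,S}
  cell(5,5) b: {T2}  orig:{}
  cell(6,6) a: {A,B,S,T0}  orig:{A,B,S}
  cell(7,7) a: {A,B,S,T0}  orig:{A,B,S}
  cell(8,8) a: {A,B,S,T0}  orig:{A,B,S}
  cell(9,9) a: {A,B,S,T0}  orig:{A,B,S}
  cell(0,1) aa: {A,C,X3,X5}  orig:{A,C}
  cell(1,2) aa: {A,C,X3,X5}  orig:{A,C}
  cell(2,3) ac: {X4}  orig:{}
  cell(3,4) ca: {C}
  cell(4,5) ab: ∅
  cell(5,6) ba: {X6}  orig:{}
  cell(6,7) aa: {A,C,X3,X5}  orig:{A,C}
  cell(7,8) aa: {A,C,X3,X5}  orig:{A,C}
  cell(8,9) aa: {A,C,X3,X5}  orig:{A,C}
  cell(0,2) aaa: {A,B,S}
  cell(1,3) aac: {C}
  cell(2,4) aca: ∅
  cell(3,5) cab: ∅
  cell(4,6) aba: {S}
  cell(5,7) baa: ∅
  cell(6,8) aaa: {A,B,S}
  cell(7,9) aaa: {A,B,S}
  cell(0,3) aaac: {X4}  orig:{}
  cell(1,4) aaca: {B}
  cell(2,5) acab: ∅
  cell(3,6) caba: ∅
  cell(4,7) abaa: ∅
  cell(5,8) baaa: {X6}  orig:{}
  cell(6,9) aaaa: {A,S,X3}  orig:{A,S}
  cell(0,4) aaaca: {X3}  orig:{}
  cell(1,5) aacab: ∅
  cell(2,6) acaba: ∅
  cell(3,7) cabaa: ∅
  cell(4,8) abaaa: {S}
  cell(5,9) baaaa: ∅
  cell(0,5) aaacab: ∅
  cell(1,6) aacaba: {S}
  cell(2,7) acabaa: ∅
  cell(3,8) cabaaa: ∅
  cell(4,9) abaaaa: ∅
  cell(0,6) aaacaba: {A}
  cell(1,7) aacabaa: ∅
  cell(2,8) acabaaa: ∅
  cell(3,9) cabaaaa: ∅
  cell(0,7) aaacabaa: {A}
  cell(1,8) aacabaaa: {S}
  cell(2,9) acabaaaa: ∅
  cell(0,8) aaacabaaa: {A,S}
  cell(1,9) aacabaaaa: ∅
  cell(0,9) aaacabaaaa: {A,S}

S ∈ T[0,9] ⇒ YES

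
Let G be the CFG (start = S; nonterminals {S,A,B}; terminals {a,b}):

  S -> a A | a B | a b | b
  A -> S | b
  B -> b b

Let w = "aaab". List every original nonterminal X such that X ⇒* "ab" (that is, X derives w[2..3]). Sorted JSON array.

Convert to CNF:
  S -> T0 A | T0 B | T0 T1 | b
  A -> T0 A | T0 B | T0 T1 | b
  B -> T1 T1
  T0 -> a
  T1 -> b

CYK fill, restricted to cells inside w[2..3]:
  [2..2]={T0}  "a"  orig:{}
  [3..3]={A,S,T1}  "b"  orig:{A,S}
  [2..3]={A,S}  "ab"

Original NTs in T[2,3] deriving "ab": ["A", "S"]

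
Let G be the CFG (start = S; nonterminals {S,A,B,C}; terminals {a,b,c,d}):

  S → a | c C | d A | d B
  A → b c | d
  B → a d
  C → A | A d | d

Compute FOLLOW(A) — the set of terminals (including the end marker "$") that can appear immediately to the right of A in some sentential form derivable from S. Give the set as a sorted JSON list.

FIRST iteration:
round 1:
  A via A→b c: +{b}
  A via A→d: +{d}
  B via B→a d: +{a}
  C via C→A: +{b,d}
  S via S→a: +{a}
  S via S→c C: +{c}
  S via S→d A: +{d}
  S: {a,c,d}  A: {b,d}  B: {a}  C: {b,d}
round 2: (stable)
  S: {a,c,d}  A: {b,d}  B: {a}  C: {b,d}

FOLLOW sets:
seed FOLLOW(S) with $
iter 1:
  C→A d: FOLLOW(A) ⊇ FIRST(d) = {d}; new: +{d}
  S→c C: FOLLOW(C) ⊇ FOLLOW(S) ⊇ {$}; new: +{$}
  S→d A: FOLLOW(A) ⊇ FOLLOW(S) ⊇ {$}; new: +{$}
  S→d B: FOLLOW(B) ⊇ FOLLOW(S) ⊇ {$}; new: +{$}
  S: {$}  A: {$,d}  B: {$}  C: {$}
iter 2: (no change)
  S: {$}  A: {$,d}  B: {$}  C: {$}

FOLLOW(A) = ["$", "d"]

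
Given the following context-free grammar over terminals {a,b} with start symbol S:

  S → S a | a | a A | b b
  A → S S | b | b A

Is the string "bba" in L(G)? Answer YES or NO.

Convert to CNF:
  S -> S T1 | T0 T0 | T1 A | a
  A -> S S | T0 A | b
  T0 -> b
  T1 -> a

Fill CYK table bottom-up:
  T[0,0] 'b' = {A,T0}  orig:{A}
  T[1,1] 'b' = {A,T0}  orig:{A}
  T[2,2] 'a' = {S,T1}  orig:{S}
  T[0,1] 'bb' = {A,S}
  T[1,2] 'ba' = ∅
  T[0,2] 'bba' = {A,S}

S ∈ T[0,2] ⇒ YES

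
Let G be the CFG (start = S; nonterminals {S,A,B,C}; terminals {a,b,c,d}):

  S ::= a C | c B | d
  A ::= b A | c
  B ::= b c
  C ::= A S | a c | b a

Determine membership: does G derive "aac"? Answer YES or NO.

Convert to CNF:
  S -> T1 B | T2 C | d
  A -> T0 A | c
  B -> T0 T1
  C -> A S | T0 T2 | T2 T1
  T0 -> b
  T1 -> c
  T2 -> a

CYK fill:
  cell(0,0) a: {T2}  orig:{}
  cell(1,1) a: {T2}  orig:{}
  cell(2,2) c: {A,T1}  orig:{A}
  cell(0,1) aa: ∅
  cell(1,2) ac: {C}
  cell(0,2) aac: {S}

S ∈ T[0,2] ⇒ YES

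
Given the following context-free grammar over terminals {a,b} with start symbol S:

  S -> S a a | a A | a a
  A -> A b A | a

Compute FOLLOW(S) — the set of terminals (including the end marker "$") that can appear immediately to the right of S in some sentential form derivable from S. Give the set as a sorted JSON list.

FIRST iteration:
pass 1:
  A via A→a: +{a}
  S via S→a A: +{a}
  FIRST[S]={a}  FIRST[A]={a}
pass 2: — fixpoint
  FIRST[S]={a}  FIRST[A]={a}

FOLLOW iteration:
initialize: $ ∈ FOLLOW(S)
iter 1:
  A→A b A: FOLLOW(A) ⊇ FIRST(b) = {b}; new: +{b}
  S→S a a: FOLLOW(S) ⊇ FIRST(a) = {a}; new: +{a}
  S→a A: FOLLOW(A) ⊇ FOLLOW(S) ⊇ {$,a}; new: +{$,a}
  S: {$,a}  A: {$,a,b}
iter 2: (stable)
  S: {$,a}  A: {$,a,b}

FOLLOW(S) = ["$", "a"]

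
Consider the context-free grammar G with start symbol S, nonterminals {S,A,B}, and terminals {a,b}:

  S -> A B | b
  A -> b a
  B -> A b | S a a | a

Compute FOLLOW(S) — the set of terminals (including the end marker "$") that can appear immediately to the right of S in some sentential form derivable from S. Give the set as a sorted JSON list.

Compute FIRST by fixpoint:
round 1:
  A via A→b a: +{b}
  B via B→A b: +{b}
  B via B→a: +{a}
  S via S→A B: +{b}
  FIRST(S)={b}  FIRST(A)={b}  FIRST(B)={a,b}
round 2: (no change)
  FIRST(S)={b}  FIRST(A)={b}  FIRST(B)={a,b}

Compute FOLLOW by fixpoint:
seed FOLLOW(S) with $
pass 1:
  B→A b: FOLLOW(A) ⊇ FIRST(b) = {b}; new: +{b}
  B→S a a: FOLLOW(S) ⊇ FIRST(a) = {a}; new: +{a}
  S→A B: FOLLOW(A) ⊇ FIRST(B) = {a,b}; new: +{a}
  S→A B: FOLLOW(B) ⊇ FOLLOW(S) ⊇ {$,a}; new: +{$,a}
  FOLLOW(S)={$,a}  FOLLOW(A)={a,b}  FOLLOW(B)={$,a}
pass 2: (stable)
  FOLLOW(S)={$,a}  FOLLOW(A)={a,b}  FOLLOW(B)={$,a}

FOLLOW(S) = ["$", "a"]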